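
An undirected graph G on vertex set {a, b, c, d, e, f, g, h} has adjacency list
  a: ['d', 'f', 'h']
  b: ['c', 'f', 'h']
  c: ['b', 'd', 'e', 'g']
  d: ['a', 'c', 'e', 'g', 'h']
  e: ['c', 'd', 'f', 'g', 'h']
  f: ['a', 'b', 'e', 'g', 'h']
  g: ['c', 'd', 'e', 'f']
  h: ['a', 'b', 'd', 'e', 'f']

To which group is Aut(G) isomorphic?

Degrees alone do not determine every vertex (e.g. a and b both have degree 3), but their neighbour-degree multisets differ: N(a) has degrees [5, 5, 5] while N(b) has degrees [4, 5, 5]. Repeating this refinement separates all vertices, so the only automorphism is the identity.

the trivial group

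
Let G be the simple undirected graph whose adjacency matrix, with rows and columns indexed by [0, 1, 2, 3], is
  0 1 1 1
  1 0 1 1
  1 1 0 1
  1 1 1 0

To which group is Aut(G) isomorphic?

All 4 vertices are pairwise adjacent: G = K_4. Every bijection on the vertex set is an automorphism of K_4; hence Aut(K_4) ≅ S_4, order 24.

the symmetric group on 4 letters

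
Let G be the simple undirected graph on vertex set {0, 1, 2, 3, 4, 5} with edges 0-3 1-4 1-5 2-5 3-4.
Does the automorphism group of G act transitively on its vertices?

Automorphisms preserve degree, but G has vertices of degree 1 and vertices of degree 2; no automorphism maps one to the other, so G is not vertex-transitive.

No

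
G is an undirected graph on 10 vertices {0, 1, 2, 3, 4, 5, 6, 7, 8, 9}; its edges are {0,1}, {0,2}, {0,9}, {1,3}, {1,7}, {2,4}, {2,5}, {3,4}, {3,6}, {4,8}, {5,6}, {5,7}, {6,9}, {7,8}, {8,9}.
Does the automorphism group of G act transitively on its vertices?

G is 3-regular on 10 vertices with no triangles and no 4-cycles (girth 5): this is the Petersen graph. Viewing the Petersen graph as the Kneser graph K(5,2) — vertices are 2-subsets of {1,…,5}, edges join disjoint pairs — its automorphisms are exactly the permutations of the 5-element set, so Aut ≅ S_5 of order 120. Under this action every vertex can be carried to every other, so G is vertex-transitive.

Yes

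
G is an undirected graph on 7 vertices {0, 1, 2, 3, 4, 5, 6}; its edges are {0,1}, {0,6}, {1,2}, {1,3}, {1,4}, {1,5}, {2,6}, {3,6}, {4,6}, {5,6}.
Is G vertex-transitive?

No

Automorphisms preserve degree, but G has vertices of degree 2 and vertices of degree 5; no automorphism maps one to the other, so G is not vertex-transitive.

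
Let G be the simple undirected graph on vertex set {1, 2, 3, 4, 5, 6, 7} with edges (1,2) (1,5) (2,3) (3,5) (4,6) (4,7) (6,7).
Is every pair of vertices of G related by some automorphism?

G has two connected components, {1, 2, 3, 5} and {4, 6, 7}; each is 2-regular, so G = C_4 ⊔ C_3. The orbit of 1 under Aut(G) is {1, 2, 3, 5}, which does not contain 4, so G is not vertex-transitive.

No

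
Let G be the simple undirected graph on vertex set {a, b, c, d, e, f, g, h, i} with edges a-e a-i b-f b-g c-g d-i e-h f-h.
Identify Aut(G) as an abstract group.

The degree sequence is [2, 2, 1, 1, 2, 2, 2, 2, 2]; the two degree-1 vertices c and d are the ends of a path, so G = P_9. The only nontrivial automorphism of a path is the end-to-end reflection, so Aut(G) ≅ Z_2.

Z_2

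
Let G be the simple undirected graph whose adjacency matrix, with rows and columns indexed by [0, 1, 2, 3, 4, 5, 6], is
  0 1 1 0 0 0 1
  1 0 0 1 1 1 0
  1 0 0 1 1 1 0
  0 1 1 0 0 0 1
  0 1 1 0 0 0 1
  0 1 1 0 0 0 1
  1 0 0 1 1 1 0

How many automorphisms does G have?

The vertices split by degree into {1, 2, 6} (degree 4) and {0, 3, 4, 5} (degree 3); every edge runs between the two parts, so G is the complete bipartite graph K_{3,4}. The parts have unequal sizes, so no automorphism swaps them; each part is permuted independently, giving S_3 × S_4 of order 3!·4! = 144.

144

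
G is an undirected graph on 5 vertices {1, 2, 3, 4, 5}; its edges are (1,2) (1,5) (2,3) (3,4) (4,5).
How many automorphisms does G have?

10

Every vertex has degree 2 and the graph is connected, so G is the 5-cycle C_5. The automorphisms of the 5-cycle are exactly the symmetries of a regular 5-gon: the dihedral group D_5, |D_5| = 10.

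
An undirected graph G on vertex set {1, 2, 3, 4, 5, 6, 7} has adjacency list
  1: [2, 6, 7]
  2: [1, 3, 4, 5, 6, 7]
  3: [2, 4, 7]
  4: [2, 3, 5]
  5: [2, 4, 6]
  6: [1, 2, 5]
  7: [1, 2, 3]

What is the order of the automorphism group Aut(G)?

12

Vertex 2 is the unique vertex of degree 6; the remaining 6 vertices each have degree 3 and induce a cycle, so G is the wheel on 7 vertices with hub 2. With the hub fixed, the remaining symmetry is that of the rim cycle C_6, giving the dihedral group D_6.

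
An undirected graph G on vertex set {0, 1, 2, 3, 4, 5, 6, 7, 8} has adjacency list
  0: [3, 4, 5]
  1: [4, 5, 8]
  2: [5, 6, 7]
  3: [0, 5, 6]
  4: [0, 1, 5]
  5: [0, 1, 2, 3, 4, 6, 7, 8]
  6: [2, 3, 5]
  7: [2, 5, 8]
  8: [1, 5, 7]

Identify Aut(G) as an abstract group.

Vertex 5 is the unique vertex of degree 8; the remaining 8 vertices each have degree 3 and induce a cycle, so G is the wheel on 9 vertices with hub 5. Every automorphism fixes the hub and acts on the rim 8-cycle, so Aut(G) ≅ Aut(C_8) = D_8 of order 16.

D_8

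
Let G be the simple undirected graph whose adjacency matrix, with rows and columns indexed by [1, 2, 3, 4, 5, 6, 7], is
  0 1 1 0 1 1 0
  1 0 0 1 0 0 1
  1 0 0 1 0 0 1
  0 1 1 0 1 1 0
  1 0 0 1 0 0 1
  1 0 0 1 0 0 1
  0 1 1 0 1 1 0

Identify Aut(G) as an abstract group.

S_4 × S_3

The vertices split by degree into {1, 4, 7} (degree 4) and {2, 3, 5, 6} (degree 3); every edge runs between the two parts, so G is the complete bipartite graph K_{3,4}. Automorphisms preserve the bipartition setwise (since the parts differ in size) and act as S_4 × S_3 within it; |Aut| = 144.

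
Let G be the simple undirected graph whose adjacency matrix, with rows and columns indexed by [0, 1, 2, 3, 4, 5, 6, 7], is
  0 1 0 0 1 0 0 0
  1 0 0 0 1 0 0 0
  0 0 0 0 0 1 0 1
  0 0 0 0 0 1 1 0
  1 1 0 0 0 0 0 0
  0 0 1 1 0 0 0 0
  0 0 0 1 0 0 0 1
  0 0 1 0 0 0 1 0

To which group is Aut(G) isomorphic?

D_5 × D_3

G has two connected components, {2, 3, 5, 6, 7} and {0, 1, 4}; each is 2-regular, so G = C_5 ⊔ C_3. The components are non-isomorphic (different sizes), so Aut(G) = Aut(C_5) × Aut(C_3) = D_5 × D_3 of order 10·6 = 60.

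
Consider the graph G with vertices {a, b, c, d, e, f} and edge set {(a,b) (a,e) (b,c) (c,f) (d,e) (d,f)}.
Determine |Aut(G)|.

Every vertex has degree 2 and the graph is connected, so G is the 6-cycle C_6. C_6 has 6 rotations and 6 reflections, so Aut(C_6) ≅ D_6 of order 12.

12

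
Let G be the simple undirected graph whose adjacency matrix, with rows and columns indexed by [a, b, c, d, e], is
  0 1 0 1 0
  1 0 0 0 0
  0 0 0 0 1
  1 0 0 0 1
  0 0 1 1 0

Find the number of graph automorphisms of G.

2

The degree sequence is [2, 1, 1, 2, 2]; the two degree-1 vertices b and c are the ends of a path, so G = P_5. The only nontrivial automorphism of a path is the end-to-end reflection, so Aut(G) ≅ Z_2.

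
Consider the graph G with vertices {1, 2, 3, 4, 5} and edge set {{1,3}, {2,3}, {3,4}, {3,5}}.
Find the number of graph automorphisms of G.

Vertex 3 has degree 4 and every other vertex has degree 1, so G is the star K_{1,4} with centre 3. The 4 leaves are pairwise interchangeable while the centre is fixed, giving Aut(G) = S_4.

24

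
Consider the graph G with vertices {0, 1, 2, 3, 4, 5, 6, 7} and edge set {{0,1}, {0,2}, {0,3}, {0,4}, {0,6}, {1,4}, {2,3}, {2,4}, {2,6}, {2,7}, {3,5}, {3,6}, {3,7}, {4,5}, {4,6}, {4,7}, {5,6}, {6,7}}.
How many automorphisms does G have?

1

Degrees alone do not determine every vertex (e.g. 0 and 2 both have degree 5), but their neighbour-degree multisets differ: N(0) has degrees [2, 5, 5, 6, 6] while N(2) has degrees [4, 5, 5, 6, 6]. Repeating this refinement separates all vertices, so the only automorphism is the identity.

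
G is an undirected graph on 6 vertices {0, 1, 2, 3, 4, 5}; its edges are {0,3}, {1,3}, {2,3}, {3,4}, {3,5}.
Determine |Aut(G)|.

120

Vertex 3 has degree 5 and every other vertex has degree 1, so G is the star K_{1,5} with centre 3. The 5 leaves are pairwise interchangeable while the centre is fixed, giving Aut(G) = S_5.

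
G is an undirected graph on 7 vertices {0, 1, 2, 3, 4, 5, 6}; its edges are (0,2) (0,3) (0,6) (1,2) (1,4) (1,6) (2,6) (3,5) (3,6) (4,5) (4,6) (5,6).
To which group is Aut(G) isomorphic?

Vertex 6 is the unique vertex of degree 6; the remaining 6 vertices each have degree 3 and induce a cycle, so G is the wheel on 7 vertices with hub 6. With the hub fixed, the remaining symmetry is that of the rim cycle C_6, giving the dihedral group D_6.

the dihedral group of order 12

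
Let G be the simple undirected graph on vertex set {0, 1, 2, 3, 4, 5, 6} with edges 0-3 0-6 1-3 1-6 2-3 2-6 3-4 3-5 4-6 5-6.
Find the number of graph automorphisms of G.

240

The vertices split by degree into {3, 6} (degree 5) and {0, 1, 2, 4, 5} (degree 2); every edge runs between the two parts, so G is the complete bipartite graph K_{2,5}. The parts have unequal sizes, so no automorphism swaps them; each part is permuted independently, giving S_2 × S_5 of order 2!·5! = 240.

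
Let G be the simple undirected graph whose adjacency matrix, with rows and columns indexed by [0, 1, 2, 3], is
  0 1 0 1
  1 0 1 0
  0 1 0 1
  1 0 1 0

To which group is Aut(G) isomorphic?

D_4

G is 2-regular and connected on 4 vertices, i.e. the cycle C_4. The automorphisms of the 4-cycle are exactly the symmetries of a regular 4-gon: the dihedral group D_4, |D_4| = 8.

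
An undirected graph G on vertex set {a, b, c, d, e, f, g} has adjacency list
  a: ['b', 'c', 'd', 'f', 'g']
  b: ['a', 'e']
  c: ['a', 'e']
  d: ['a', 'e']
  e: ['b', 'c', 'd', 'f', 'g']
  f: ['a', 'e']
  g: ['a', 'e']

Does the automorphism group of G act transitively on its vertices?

No

Automorphisms preserve degree, but G has vertices of degree 2 and vertices of degree 5; no automorphism maps one to the other, so G is not vertex-transitive.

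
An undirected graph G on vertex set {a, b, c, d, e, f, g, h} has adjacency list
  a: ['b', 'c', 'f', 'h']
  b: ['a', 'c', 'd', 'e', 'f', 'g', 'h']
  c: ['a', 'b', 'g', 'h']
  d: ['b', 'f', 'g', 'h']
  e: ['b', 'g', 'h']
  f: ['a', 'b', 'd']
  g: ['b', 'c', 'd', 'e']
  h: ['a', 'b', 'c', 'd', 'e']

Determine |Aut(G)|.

1

The degree sequence is [4, 7, 4, 4, 3, 3, 4, 5]. Checking the degree-preserving permutations of the vertex set shows that none except the identity preserves every edge, so Aut(G) is trivial.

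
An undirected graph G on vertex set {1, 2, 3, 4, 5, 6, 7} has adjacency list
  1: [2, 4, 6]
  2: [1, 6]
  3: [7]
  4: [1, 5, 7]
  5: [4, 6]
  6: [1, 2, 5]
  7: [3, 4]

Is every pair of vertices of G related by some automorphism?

Vertex 3 is the only vertex of degree 1, so every automorphism fixes it; G is not vertex-transitive.

No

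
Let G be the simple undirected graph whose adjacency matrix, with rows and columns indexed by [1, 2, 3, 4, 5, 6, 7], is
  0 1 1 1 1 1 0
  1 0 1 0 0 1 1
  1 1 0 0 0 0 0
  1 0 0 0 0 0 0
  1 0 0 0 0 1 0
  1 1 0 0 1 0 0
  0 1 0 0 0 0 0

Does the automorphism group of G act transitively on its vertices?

No

Vertex 1 is the only vertex of degree 5, so every automorphism fixes it; G is not vertex-transitive.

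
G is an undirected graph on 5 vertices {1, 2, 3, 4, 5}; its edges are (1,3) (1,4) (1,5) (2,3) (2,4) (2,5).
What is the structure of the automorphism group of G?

S_2 × S_3

The vertices split by degree into {1, 2} (degree 3) and {3, 4, 5} (degree 2); every edge runs between the two parts, so G is the complete bipartite graph K_{2,3}. Automorphisms preserve the bipartition setwise (since the parts differ in size) and act as S_2 × S_3 within it; |Aut| = 12.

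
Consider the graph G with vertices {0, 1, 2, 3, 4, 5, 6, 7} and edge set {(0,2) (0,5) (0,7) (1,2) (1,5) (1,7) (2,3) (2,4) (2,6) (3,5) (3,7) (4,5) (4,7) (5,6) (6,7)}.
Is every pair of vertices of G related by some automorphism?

Automorphisms preserve degree, but G has vertices of degree 3 and vertices of degree 5; no automorphism maps one to the other, so G is not vertex-transitive.

No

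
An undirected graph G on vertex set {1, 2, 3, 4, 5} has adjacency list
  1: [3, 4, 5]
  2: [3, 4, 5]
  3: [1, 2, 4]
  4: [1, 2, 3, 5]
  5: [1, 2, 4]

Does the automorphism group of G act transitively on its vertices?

Vertex 4 is the only vertex of degree 4, so every automorphism fixes it; G is not vertex-transitive.

No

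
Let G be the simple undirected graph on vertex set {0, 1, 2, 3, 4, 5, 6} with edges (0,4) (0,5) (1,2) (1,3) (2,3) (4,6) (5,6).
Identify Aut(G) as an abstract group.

D_3 × D_4

G has two connected components, {0, 4, 5, 6} and {1, 2, 3}; each is 2-regular, so G = C_4 ⊔ C_3. The components are non-isomorphic (different sizes), so Aut(G) = Aut(C_3) × Aut(C_4) = D_3 × D_4 of order 6·8 = 48.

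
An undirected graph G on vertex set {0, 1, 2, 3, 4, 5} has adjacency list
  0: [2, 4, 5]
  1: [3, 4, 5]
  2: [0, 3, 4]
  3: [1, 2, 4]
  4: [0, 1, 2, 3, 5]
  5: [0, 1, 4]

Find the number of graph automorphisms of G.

10

Vertex 4 is the unique vertex of degree 5; the remaining 5 vertices each have degree 3 and induce a cycle, so G is the wheel on 6 vertices with hub 4. With the hub fixed, the remaining symmetry is that of the rim cycle C_5, giving the dihedral group D_5.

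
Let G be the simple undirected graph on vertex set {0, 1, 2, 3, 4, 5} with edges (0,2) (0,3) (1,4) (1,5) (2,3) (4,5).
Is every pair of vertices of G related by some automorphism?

Yes

G has two connected components, {0, 2, 3} and {1, 4, 5}; each is 2-regular, so G = C_3 ⊔ C_3. Aut of a disjoint union of two copies of C_3 is the wreath product D_3 ≀ Z_2, of order 2·6² = 72. This group acts transitively on the 6 vertices.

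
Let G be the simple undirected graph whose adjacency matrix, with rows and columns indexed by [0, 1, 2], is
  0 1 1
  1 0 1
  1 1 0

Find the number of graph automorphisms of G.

6

All 3 vertices are pairwise adjacent: G = K_3. Any permutation of the 3 vertices preserves K_3, so Aut(K_3) = S_3 of order 3! = 6.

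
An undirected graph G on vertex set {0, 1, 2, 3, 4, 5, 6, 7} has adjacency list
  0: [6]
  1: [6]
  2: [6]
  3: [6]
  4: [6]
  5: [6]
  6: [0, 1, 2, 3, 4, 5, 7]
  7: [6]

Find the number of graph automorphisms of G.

5040

Vertex 6 has degree 7 and every other vertex has degree 1, so G is the star K_{1,7} with centre 6. The 7 leaves are pairwise interchangeable while the centre is fixed, giving Aut(G) = S_7.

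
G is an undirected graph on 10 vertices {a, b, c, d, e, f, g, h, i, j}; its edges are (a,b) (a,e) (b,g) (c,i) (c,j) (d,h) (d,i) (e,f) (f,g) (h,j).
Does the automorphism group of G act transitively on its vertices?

G has two connected components, {a, b, e, f, g} and {c, d, h, i, j}; each is 2-regular, so G = C_5 ⊔ C_5. Aut of a disjoint union of two copies of C_5 is the wreath product D_5 ≀ Z_2, of order 2·10² = 200. This group acts transitively on the 10 vertices.

Yes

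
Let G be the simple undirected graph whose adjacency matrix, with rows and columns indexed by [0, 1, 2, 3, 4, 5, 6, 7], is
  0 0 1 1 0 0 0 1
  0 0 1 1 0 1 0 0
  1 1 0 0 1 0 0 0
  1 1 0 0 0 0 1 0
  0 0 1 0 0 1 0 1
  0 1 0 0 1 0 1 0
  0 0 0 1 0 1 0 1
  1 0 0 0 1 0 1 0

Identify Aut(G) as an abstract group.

G is 3-regular and bipartite on 2^3 = 8 vertices with girth 4; it is the hypercube graph Q_3. Aut(Q_3) consists of the signed permutations of the 3 coordinate axes: 3! permutations times 2^3 sign flips, so |Aut| = 2^3·3! = 48.

Z_2^3 ⋊ S_3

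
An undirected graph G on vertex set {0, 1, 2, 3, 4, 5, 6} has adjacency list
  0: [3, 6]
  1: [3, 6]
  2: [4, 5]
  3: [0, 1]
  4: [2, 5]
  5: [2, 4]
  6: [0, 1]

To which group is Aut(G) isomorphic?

G has two connected components, {0, 1, 3, 6} and {2, 4, 5}; each is 2-regular, so G = C_4 ⊔ C_3. No automorphism exchanges components of different sizes, hence Aut(G) is the direct product D_3 × D_4, order 48.

D_3 × D_4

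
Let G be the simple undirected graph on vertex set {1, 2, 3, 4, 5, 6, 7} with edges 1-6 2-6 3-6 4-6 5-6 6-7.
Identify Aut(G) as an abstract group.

Vertex 6 has degree 6 and every other vertex has degree 1, so G is the star K_{1,6} with centre 6. The 6 leaves are pairwise interchangeable while the centre is fixed, giving Aut(G) = S_6.

the symmetric group on 6 letters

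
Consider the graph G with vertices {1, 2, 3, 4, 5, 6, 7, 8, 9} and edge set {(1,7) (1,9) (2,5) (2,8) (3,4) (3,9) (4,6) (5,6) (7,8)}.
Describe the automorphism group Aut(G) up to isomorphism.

D_9

G is 2-regular and connected on 9 vertices, i.e. the cycle C_9. The automorphisms of the 9-cycle are exactly the symmetries of a regular 9-gon: the dihedral group D_9, |D_9| = 18.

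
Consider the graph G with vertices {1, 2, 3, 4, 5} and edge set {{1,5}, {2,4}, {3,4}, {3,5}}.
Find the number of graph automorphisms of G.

The degree sequence is [1, 1, 2, 2, 2]; the two degree-1 vertices 1 and 2 are the ends of a path, so G = P_5. The only nontrivial automorphism of a path is the end-to-end reflection, so Aut(G) ≅ Z_2.

2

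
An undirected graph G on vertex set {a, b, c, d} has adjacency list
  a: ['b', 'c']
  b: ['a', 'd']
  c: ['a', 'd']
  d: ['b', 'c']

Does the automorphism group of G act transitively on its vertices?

Yes

Every vertex has degree 2 and the graph is connected, so G is the 4-cycle C_4. The automorphisms of the 4-cycle are exactly the symmetries of a regular 4-gon: the dihedral group D_4, |D_4| = 8. Under this action every vertex can be carried to every other, so G is vertex-transitive.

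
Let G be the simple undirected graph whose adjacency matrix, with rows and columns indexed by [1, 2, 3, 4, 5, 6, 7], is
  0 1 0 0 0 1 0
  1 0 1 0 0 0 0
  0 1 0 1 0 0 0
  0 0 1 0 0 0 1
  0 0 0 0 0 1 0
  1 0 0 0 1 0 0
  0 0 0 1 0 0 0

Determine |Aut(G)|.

2

The degree sequence is [2, 2, 2, 2, 1, 2, 1]; the two degree-1 vertices 5 and 7 are the ends of a path, so G = P_7. A path has exactly one nontrivial symmetry — reversal — giving Aut(G) of order 2.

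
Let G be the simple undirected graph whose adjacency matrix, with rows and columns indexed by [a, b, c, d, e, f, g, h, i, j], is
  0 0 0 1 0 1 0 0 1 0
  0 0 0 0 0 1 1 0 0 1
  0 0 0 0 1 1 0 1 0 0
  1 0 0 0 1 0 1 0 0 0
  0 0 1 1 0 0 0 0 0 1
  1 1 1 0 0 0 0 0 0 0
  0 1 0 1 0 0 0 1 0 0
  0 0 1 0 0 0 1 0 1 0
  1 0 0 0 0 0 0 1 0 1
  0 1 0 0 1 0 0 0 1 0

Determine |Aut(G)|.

G is 3-regular on 10 vertices with no triangles and no 4-cycles (girth 5): this is the Petersen graph. Viewing the Petersen graph as the Kneser graph K(5,2) — vertices are 2-subsets of {1,…,5}, edges join disjoint pairs — its automorphisms are exactly the permutations of the 5-element set, so Aut ≅ S_5 of order 120.

120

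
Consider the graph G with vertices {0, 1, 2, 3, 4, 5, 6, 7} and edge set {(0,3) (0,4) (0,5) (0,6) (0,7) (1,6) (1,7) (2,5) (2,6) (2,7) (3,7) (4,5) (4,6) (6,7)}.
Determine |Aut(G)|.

1

The degree sequence is [5, 2, 3, 2, 3, 3, 5, 5]. Checking the degree-preserving permutations of the vertex set shows that none except the identity preserves every edge, so Aut(G) is trivial.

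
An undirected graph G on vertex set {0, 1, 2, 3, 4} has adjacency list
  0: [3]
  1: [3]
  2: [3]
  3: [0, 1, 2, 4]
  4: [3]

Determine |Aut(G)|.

Vertex 3 has degree 4 and every other vertex has degree 1, so G is the star K_{1,4} with centre 3. The 4 leaves are pairwise interchangeable while the centre is fixed, giving Aut(G) = S_4.

24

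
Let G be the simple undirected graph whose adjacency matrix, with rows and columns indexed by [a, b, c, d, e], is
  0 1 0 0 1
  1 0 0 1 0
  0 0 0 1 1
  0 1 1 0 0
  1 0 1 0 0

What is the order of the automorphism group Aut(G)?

G is 2-regular and connected on 5 vertices, i.e. the cycle C_5. The automorphisms of the 5-cycle are exactly the symmetries of a regular 5-gon: the dihedral group D_5, |D_5| = 10.

10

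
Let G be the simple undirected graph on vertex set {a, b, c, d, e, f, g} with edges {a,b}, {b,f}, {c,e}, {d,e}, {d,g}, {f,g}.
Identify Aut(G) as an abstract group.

The degree sequence is [1, 2, 1, 2, 2, 2, 2]; the two degree-1 vertices a and c are the ends of a path, so G = P_7. The only nontrivial automorphism of a path is the end-to-end reflection, so Aut(G) ≅ Z_2.

C_2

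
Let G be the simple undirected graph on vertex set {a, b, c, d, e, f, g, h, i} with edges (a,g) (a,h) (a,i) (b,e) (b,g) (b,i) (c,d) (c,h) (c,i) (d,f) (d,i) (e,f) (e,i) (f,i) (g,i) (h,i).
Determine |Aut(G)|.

16

Vertex i is the unique vertex of degree 8; the remaining 8 vertices each have degree 3 and induce a cycle, so G is the wheel on 9 vertices with hub i. Every automorphism fixes the hub and acts on the rim 8-cycle, so Aut(G) ≅ Aut(C_8) = D_8 of order 16.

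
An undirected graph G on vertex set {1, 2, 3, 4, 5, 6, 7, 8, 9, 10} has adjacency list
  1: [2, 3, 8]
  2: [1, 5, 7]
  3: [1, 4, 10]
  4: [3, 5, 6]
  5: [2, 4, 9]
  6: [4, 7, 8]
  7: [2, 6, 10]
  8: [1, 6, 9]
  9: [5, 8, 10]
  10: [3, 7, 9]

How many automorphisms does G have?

120

G is 3-regular on 10 vertices with no triangles and no 4-cycles (girth 5): this is the Petersen graph. It is a classical fact that the Petersen graph has automorphism group S_5 (order 120), arising from its description as the Kneser graph K(5,2).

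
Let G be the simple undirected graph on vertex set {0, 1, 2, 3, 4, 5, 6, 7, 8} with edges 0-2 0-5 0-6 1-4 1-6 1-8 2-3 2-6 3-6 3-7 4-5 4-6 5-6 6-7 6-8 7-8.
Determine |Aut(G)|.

16

Vertex 6 is the unique vertex of degree 8; the remaining 8 vertices each have degree 3 and induce a cycle, so G is the wheel on 9 vertices with hub 6. With the hub fixed, the remaining symmetry is that of the rim cycle C_8, giving the dihedral group D_8.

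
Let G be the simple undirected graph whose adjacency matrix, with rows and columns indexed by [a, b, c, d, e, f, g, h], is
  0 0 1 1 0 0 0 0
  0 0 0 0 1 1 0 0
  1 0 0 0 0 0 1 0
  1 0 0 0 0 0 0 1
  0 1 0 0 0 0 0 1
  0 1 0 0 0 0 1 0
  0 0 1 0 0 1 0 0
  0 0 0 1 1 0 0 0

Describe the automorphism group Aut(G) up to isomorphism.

Every vertex has degree 2 and the graph is connected, so G is the 8-cycle C_8. The automorphisms of the 8-cycle are exactly the symmetries of a regular 8-gon: the dihedral group D_8, |D_8| = 16.

D_8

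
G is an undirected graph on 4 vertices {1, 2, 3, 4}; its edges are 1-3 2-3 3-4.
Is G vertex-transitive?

No

Vertex 3 is the only vertex of degree 3, so every automorphism fixes it; G is not vertex-transitive.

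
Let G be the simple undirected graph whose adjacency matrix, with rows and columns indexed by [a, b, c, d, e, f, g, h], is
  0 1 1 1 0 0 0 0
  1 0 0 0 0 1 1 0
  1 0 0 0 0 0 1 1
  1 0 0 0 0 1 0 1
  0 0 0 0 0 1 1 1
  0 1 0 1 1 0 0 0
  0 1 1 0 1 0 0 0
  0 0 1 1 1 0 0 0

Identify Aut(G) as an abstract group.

G is 3-regular and bipartite on 2^3 = 8 vertices with girth 4; it is the hypercube graph Q_3. Aut(Q_3) consists of the signed permutations of the 3 coordinate axes: 3! permutations times 2^3 sign flips, so |Aut| = 2^3·3! = 48.

the hyperoctahedral group B_3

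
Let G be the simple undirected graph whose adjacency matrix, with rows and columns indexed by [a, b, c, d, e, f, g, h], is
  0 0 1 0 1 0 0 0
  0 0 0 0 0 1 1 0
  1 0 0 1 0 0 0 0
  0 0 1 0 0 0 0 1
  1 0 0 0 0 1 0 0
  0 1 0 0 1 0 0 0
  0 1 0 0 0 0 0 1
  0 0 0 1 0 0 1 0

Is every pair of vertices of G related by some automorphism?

G is 2-regular and connected on 8 vertices, i.e. the cycle C_8. The automorphisms of the 8-cycle are exactly the symmetries of a regular 8-gon: the dihedral group D_8, |D_8| = 16. Under this action every vertex can be carried to every other, so G is vertex-transitive.

Yes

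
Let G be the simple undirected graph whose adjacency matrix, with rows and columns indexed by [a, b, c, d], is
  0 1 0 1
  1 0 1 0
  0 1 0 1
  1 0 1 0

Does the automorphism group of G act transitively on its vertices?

Yes

G is 2-regular and bipartite on 2^2 = 4 vertices with girth 4; it is the hypercube graph Q_2. The symmetry group of the 2-cube is the hyperoctahedral group B_2 = Z_2 ≀ S_2, of order 2^2·2! = 8. Under this action every vertex can be carried to every other, so G is vertex-transitive.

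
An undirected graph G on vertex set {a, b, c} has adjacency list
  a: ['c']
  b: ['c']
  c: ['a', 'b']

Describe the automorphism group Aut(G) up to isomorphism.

The degree sequence is [1, 1, 2]; the two degree-1 vertices a and b are the ends of a path, so G = P_3. A path has exactly one nontrivial symmetry — reversal — giving Aut(G) of order 2.

C_2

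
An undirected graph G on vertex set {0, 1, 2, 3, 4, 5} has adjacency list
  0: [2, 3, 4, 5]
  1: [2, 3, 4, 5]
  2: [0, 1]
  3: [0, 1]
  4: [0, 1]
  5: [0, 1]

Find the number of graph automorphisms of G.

48

The vertices split by degree into {0, 1} (degree 4) and {2, 3, 4, 5} (degree 2); every edge runs between the two parts, so G is the complete bipartite graph K_{2,4}. The parts have unequal sizes, so no automorphism swaps them; each part is permuted independently, giving S_2 × S_4 of order 2!·4! = 48.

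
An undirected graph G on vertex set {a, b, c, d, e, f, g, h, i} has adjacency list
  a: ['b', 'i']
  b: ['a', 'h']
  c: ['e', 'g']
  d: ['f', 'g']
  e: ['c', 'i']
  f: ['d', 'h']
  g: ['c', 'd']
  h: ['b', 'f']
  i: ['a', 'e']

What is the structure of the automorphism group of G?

Every vertex has degree 2 and the graph is connected, so G is the 9-cycle C_9. C_9 has 9 rotations and 9 reflections, so Aut(C_9) ≅ D_9 of order 18.

the dihedral group of order 18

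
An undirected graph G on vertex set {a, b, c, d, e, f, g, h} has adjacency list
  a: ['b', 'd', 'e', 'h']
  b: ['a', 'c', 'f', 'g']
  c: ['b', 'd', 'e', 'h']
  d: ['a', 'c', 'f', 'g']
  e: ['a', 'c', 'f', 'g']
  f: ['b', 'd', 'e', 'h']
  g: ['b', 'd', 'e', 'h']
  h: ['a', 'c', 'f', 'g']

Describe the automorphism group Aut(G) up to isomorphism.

S_4 ≀ Z_2

G is 4-regular and bipartite with parts {b, d, e, h} and {a, c, f, g} (each part is independent and every cross-pair is an edge), so G = K_{4,4}. Each part can be permuted independently (S_4 × S_4) and the two equal-size parts can also be swapped, giving (S_4 × S_4) ⋊ Z_2 of order 2·(4!)² = 1152.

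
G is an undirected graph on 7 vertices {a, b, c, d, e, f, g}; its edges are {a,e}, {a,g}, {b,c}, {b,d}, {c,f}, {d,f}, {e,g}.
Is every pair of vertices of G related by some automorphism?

No

G has two connected components, {b, c, d, f} and {a, e, g}; each is 2-regular, so G = C_4 ⊔ C_3. The orbit of a under Aut(G) is {a, e, g}, which does not contain b, so G is not vertex-transitive.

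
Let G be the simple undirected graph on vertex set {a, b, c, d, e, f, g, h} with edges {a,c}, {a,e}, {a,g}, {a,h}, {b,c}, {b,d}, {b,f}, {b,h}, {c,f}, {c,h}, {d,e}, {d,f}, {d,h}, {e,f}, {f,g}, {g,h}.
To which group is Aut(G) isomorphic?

The degree sequence is [4, 4, 4, 4, 3, 5, 3, 5]. Checking the degree-preserving permutations of the vertex set shows that none except the identity preserves every edge, so Aut(G) is trivial.

1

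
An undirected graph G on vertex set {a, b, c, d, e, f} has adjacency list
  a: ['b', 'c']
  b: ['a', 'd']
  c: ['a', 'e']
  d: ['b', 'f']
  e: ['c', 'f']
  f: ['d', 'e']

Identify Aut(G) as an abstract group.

G is 2-regular and connected on 6 vertices, i.e. the cycle C_6. C_6 has 6 rotations and 6 reflections, so Aut(C_6) ≅ D_6 of order 12.

D_6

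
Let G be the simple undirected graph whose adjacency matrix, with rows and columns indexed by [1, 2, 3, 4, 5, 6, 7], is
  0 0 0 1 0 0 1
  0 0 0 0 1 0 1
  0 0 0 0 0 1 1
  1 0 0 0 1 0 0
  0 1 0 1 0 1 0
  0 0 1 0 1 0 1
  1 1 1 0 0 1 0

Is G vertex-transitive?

No

Vertex 7 is the only vertex of degree 4, so every automorphism fixes it; G is not vertex-transitive.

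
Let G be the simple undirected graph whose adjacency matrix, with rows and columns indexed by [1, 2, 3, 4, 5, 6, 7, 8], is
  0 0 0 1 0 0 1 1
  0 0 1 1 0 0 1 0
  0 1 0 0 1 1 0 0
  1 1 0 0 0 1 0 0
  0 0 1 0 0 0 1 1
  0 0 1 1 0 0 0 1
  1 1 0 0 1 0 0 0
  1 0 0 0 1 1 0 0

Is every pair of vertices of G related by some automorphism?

Yes

G is 3-regular and bipartite on 2^3 = 8 vertices with girth 4; it is the hypercube graph Q_3. Aut(Q_3) consists of the signed permutations of the 3 coordinate axes: 3! permutations times 2^3 sign flips, so |Aut| = 2^3·3! = 48. Under this action every vertex can be carried to every other, so G is vertex-transitive.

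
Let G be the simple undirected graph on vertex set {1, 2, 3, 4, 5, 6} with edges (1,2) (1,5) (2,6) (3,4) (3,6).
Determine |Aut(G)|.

The degree sequence is [2, 2, 2, 1, 1, 2]; the two degree-1 vertices 4 and 5 are the ends of a path, so G = P_6. The only nontrivial automorphism of a path is the end-to-end reflection, so Aut(G) ≅ Z_2.

2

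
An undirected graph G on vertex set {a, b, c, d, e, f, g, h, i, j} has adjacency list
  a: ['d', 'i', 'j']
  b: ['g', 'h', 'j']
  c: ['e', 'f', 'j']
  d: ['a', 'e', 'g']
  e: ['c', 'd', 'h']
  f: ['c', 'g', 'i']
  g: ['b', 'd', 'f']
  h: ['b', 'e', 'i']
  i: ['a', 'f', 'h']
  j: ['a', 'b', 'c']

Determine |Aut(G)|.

G is 3-regular on 10 vertices with no triangles and no 4-cycles (girth 5): this is the Petersen graph. Viewing the Petersen graph as the Kneser graph K(5,2) — vertices are 2-subsets of {1,…,5}, edges join disjoint pairs — its automorphisms are exactly the permutations of the 5-element set, so Aut ≅ S_5 of order 120.

120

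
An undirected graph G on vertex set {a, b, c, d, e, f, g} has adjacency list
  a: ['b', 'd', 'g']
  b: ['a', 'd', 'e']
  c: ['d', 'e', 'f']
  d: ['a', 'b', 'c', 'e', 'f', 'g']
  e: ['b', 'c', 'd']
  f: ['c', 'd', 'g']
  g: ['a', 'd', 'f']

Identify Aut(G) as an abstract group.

D_6

Vertex d is the unique vertex of degree 6; the remaining 6 vertices each have degree 3 and induce a cycle, so G is the wheel on 7 vertices with hub d. With the hub fixed, the remaining symmetry is that of the rim cycle C_6, giving the dihedral group D_6.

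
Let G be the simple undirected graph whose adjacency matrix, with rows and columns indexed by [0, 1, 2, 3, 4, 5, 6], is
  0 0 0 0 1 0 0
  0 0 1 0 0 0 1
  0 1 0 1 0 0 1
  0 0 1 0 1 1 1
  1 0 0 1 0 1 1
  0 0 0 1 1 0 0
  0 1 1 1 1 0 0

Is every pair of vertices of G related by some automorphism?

No

Vertex 0 is the only vertex of degree 1, so every automorphism fixes it; G is not vertex-transitive.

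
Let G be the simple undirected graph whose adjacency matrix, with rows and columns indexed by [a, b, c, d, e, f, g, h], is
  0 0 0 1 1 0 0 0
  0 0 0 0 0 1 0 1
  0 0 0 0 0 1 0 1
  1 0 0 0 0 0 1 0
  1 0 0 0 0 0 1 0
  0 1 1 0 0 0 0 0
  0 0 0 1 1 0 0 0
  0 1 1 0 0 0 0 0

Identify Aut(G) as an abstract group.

G has two connected components, {b, c, f, h} and {a, d, e, g}; each is 2-regular, so G = C_4 ⊔ C_4. Aut of a disjoint union of two copies of C_4 is the wreath product D_4 ≀ Z_2, of order 2·8² = 128.

D_4 ≀ Z_2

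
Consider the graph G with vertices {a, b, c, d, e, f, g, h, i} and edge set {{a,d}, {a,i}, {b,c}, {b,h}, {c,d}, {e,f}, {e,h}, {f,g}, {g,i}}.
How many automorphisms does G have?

Every vertex has degree 2 and the graph is connected, so G is the 9-cycle C_9. C_9 has 9 rotations and 9 reflections, so Aut(C_9) ≅ D_9 of order 18.

18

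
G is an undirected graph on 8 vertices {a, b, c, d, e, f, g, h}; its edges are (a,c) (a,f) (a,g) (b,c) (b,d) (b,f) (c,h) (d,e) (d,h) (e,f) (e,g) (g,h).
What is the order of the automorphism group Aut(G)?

48

G is 3-regular and bipartite on 2^3 = 8 vertices with girth 4; it is the hypercube graph Q_3. The symmetry group of the 3-cube is the hyperoctahedral group B_3 = Z_2 ≀ S_3, of order 2^3·3! = 48.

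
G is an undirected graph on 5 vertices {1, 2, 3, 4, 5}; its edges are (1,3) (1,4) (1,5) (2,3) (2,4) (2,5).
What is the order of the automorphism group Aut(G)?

12

The vertices split by degree into {1, 2} (degree 3) and {3, 4, 5} (degree 2); every edge runs between the two parts, so G is the complete bipartite graph K_{2,3}. The parts have unequal sizes, so no automorphism swaps them; each part is permuted independently, giving S_3 × S_2 of order 3!·2! = 12.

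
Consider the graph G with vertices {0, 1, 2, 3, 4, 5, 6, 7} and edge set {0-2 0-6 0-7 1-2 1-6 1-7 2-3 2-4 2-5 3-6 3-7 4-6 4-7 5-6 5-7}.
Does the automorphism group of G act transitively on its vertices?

No

Automorphisms preserve degree, but G has vertices of degree 3 and vertices of degree 5; no automorphism maps one to the other, so G is not vertex-transitive.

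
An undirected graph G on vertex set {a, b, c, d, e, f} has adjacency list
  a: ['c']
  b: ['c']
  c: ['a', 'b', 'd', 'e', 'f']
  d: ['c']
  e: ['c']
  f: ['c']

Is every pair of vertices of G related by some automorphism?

Vertex c is the only vertex of degree 5, so every automorphism fixes it; G is not vertex-transitive.

No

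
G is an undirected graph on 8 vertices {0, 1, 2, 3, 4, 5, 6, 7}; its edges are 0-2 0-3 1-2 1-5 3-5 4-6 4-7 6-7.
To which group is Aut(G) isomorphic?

G has two connected components, {0, 1, 2, 3, 5} and {4, 6, 7}; each is 2-regular, so G = C_5 ⊔ C_3. The components are non-isomorphic (different sizes), so Aut(G) = Aut(C_5) × Aut(C_3) = D_5 × D_3 of order 10·6 = 60.

D_5 × D_3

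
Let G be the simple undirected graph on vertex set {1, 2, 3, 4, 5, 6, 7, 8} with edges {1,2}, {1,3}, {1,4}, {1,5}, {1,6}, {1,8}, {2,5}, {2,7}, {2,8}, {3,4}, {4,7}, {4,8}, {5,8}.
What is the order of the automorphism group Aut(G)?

Degrees alone do not determine every vertex (e.g. 2 and 4 both have degree 4), but their neighbour-degree multisets differ: N(2) has degrees [2, 3, 4, 6] while N(4) has degrees [2, 2, 4, 6]. Repeating this refinement separates all vertices, so the only automorphism is the identity.

1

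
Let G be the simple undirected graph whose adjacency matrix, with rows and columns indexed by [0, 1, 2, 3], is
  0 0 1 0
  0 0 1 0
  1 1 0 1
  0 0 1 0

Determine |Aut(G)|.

Vertex 2 has degree 3 and every other vertex has degree 1, so G is the star K_{1,3} with centre 2. Any automorphism fixes the centre and permutes the 3 leaves freely, so Aut(G) ≅ S_3 of order 3! = 6.

6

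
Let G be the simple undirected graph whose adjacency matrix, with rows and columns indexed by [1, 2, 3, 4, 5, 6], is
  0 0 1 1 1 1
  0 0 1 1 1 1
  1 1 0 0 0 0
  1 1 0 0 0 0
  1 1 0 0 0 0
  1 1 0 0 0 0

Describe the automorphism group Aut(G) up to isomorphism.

The vertices split by degree into {1, 2} (degree 4) and {3, 4, 5, 6} (degree 2); every edge runs between the two parts, so G is the complete bipartite graph K_{2,4}. Automorphisms preserve the bipartition setwise (since the parts differ in size) and act as S_4 × S_2 within it; |Aut| = 48.

S_4 × S_2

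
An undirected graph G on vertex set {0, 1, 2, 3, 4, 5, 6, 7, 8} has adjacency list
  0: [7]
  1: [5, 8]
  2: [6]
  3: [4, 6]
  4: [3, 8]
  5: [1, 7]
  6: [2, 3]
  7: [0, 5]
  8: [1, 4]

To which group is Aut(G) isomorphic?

The degree sequence is [1, 2, 1, 2, 2, 2, 2, 2, 2]; the two degree-1 vertices 0 and 2 are the ends of a path, so G = P_9. A path has exactly one nontrivial symmetry — reversal — giving Aut(G) of order 2.

the cyclic group of order 2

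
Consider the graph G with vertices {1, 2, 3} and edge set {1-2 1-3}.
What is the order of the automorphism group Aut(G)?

The degree sequence is [2, 1, 1]; the two degree-1 vertices 2 and 3 are the ends of a path, so G = P_3. The only nontrivial automorphism of a path is the end-to-end reflection, so Aut(G) ≅ Z_2.

2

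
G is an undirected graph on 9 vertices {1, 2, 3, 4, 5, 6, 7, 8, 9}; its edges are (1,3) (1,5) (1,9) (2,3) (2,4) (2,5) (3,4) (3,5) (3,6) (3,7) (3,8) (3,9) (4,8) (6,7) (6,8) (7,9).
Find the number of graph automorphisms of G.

Vertex 3 is the unique vertex of degree 8; the remaining 8 vertices each have degree 3 and induce a cycle, so G is the wheel on 9 vertices with hub 3. With the hub fixed, the remaining symmetry is that of the rim cycle C_8, giving the dihedral group D_8.

16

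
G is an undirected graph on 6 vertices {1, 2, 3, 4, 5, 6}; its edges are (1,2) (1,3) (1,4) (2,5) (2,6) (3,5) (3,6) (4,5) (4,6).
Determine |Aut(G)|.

G is 3-regular and bipartite with parts {2, 3, 4} and {1, 5, 6} (each part is independent and every cross-pair is an edge), so G = K_{3,3}. Aut(K_{3,3}) is the wreath product S_3 ≀ Z_2: permute within each part, then optionally swap the parts; |Aut| = 2·(3!)² = 72.

72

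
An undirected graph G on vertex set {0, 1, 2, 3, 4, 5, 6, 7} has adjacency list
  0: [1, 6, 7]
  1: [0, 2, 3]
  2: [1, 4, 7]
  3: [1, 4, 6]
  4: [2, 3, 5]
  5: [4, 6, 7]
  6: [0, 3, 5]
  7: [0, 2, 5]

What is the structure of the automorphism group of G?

Z_2^3 ⋊ S_3

G is 3-regular and bipartite on 2^3 = 8 vertices with girth 4; it is the hypercube graph Q_3. Aut(Q_3) consists of the signed permutations of the 3 coordinate axes: 3! permutations times 2^3 sign flips, so |Aut| = 2^3·3! = 48.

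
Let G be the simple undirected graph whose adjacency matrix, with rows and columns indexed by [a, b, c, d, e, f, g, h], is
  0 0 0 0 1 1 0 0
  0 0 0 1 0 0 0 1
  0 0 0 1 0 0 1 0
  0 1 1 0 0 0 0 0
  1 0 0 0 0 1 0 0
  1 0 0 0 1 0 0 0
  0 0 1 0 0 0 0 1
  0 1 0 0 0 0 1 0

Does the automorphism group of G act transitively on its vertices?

G has two connected components, {b, c, d, g, h} and {a, e, f}; each is 2-regular, so G = C_5 ⊔ C_3. The orbit of a under Aut(G) is {a, e, f}, which does not contain b, so G is not vertex-transitive.

No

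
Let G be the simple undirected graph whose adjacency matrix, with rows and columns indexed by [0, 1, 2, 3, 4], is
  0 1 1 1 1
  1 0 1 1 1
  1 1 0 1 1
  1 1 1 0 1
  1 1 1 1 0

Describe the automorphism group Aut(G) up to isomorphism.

Every vertex has degree 4, so G is the complete graph K_5. Any permutation of the 5 vertices preserves K_5, so Aut(K_5) = S_5 of order 5! = 120.

S_5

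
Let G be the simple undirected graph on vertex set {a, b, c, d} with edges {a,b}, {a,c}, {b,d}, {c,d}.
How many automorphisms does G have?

G is 2-regular and connected on 4 vertices, i.e. the cycle C_4. C_4 has 4 rotations and 4 reflections, so Aut(C_4) ≅ D_4 of order 8.

8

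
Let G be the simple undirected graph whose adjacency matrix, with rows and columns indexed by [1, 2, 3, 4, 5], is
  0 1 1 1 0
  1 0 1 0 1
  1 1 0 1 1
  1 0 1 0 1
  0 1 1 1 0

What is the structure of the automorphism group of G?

Vertex 3 is the unique vertex of degree 4; the remaining 4 vertices each have degree 3 and induce a cycle, so G is the wheel on 5 vertices with hub 3. With the hub fixed, the remaining symmetry is that of the rim cycle C_4, giving the dihedral group D_4.

the dihedral group of order 8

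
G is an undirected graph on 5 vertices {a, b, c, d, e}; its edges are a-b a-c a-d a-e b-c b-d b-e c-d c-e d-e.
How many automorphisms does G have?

120

All 5 vertices are pairwise adjacent: G = K_5. Any permutation of the 5 vertices preserves K_5, so Aut(K_5) = S_5 of order 5! = 120.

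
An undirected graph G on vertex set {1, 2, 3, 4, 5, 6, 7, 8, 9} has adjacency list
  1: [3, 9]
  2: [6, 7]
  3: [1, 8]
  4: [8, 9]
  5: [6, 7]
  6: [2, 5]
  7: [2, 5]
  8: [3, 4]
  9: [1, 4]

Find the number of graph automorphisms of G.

80

G has two connected components, {1, 3, 4, 8, 9} and {2, 5, 6, 7}; each is 2-regular, so G = C_5 ⊔ C_4. The components are non-isomorphic (different sizes), so Aut(G) = Aut(C_5) × Aut(C_4) = D_5 × D_4 of order 10·8 = 80.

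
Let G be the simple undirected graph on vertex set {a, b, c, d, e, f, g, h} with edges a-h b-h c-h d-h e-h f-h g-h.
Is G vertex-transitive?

Vertex h is the only vertex of degree 7, so every automorphism fixes it; G is not vertex-transitive.

No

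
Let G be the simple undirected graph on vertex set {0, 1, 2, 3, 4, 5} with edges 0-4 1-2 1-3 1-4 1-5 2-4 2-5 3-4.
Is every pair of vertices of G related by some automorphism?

No

Vertex 0 is the only vertex of degree 1, so every automorphism fixes it; G is not vertex-transitive.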